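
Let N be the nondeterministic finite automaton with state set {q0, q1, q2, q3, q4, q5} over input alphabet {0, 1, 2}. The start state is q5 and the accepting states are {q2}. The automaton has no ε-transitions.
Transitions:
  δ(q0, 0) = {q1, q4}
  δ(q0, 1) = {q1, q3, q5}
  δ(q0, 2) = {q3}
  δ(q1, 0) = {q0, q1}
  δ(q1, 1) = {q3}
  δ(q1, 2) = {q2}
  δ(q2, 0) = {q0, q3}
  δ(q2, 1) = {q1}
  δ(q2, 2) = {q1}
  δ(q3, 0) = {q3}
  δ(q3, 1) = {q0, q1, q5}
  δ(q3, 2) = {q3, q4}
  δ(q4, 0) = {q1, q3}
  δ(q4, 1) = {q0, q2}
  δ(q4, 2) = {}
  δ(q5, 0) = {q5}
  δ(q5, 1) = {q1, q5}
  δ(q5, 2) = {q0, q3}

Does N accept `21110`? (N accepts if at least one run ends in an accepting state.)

rejected

Start: {q5}
read 2: {q0, q3}
read 1: {q0, q1, q3, q5}
read 1: {q0, q1, q3, q5}
read 1: {q0, q1, q3, q5}
read 0: {q0, q1, q3, q4, q5}
Reachable ∩ accepting = {} — empty.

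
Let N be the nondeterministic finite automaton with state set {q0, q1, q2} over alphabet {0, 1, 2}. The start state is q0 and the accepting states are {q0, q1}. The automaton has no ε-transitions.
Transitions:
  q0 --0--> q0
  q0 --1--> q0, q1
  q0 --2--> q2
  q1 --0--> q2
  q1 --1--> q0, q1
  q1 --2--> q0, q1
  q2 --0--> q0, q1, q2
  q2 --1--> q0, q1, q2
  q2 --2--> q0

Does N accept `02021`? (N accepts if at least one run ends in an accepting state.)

accepted

Start: {q0}
read 0: {q0}
read 2: {q2}
read 0: {q0, q1, q2}
read 2: {q0, q1, q2}
read 1: {q0, q1, q2}
Reachable ∩ accepting = {q0, q1} — nonempty.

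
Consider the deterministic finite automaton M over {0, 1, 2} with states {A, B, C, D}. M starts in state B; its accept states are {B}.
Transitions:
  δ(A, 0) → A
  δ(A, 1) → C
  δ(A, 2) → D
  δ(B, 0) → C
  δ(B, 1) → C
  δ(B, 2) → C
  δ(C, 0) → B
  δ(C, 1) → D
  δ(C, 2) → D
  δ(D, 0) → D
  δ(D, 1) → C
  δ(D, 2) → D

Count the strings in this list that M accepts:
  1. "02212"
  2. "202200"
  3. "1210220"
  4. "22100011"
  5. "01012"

0

"02212": rejected
"202200": rejected
"1210220": rejected
"22100011": rejected
"01012": rejected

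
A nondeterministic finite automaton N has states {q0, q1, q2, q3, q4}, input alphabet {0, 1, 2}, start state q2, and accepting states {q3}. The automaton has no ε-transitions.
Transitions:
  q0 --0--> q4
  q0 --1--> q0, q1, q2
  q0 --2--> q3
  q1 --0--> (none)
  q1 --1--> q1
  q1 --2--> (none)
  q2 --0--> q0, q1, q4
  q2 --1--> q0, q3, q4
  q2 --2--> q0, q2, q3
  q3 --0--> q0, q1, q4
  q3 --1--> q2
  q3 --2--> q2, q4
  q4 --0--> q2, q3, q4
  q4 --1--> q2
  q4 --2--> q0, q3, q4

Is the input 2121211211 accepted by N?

Start: {q2}
read 2: {q0, q2, q3}
read 1: {q0, q1, q2, q3, q4}
read 2: {q0, q2, q3, q4}
read 1: {q0, q1, q2, q3, q4}
read 2: {q0, q2, q3, q4}
read 1: {q0, q1, q2, q3, q4}
read 1: {q0, q1, q2, q3, q4}
read 2: {q0, q2, q3, q4}
read 1: {q0, q1, q2, q3, q4}
read 1: {q0, q1, q2, q3, q4}
Reachable ∩ accepting = {q3} — nonempty.

accepted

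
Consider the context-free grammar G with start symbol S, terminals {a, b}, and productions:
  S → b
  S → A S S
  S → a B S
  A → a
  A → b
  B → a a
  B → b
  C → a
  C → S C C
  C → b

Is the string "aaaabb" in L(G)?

S ⇒ aBS ⇒ aaaS ⇒ aaaaBS ⇒ aaaabS ⇒ aaaabb

yes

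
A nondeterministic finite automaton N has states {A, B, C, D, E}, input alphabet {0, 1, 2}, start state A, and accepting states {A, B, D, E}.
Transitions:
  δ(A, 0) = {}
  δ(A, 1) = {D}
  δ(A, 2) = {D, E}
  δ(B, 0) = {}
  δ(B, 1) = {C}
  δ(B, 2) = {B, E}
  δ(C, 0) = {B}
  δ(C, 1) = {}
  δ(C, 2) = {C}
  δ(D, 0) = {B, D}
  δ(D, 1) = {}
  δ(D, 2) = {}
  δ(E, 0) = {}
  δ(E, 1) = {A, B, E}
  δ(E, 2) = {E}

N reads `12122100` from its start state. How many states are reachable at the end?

0

Start: {A}
read 1: {D}
read 2: {}
The reachable set is empty and stays empty for the remaining 6 symbols.
Final reachable set {} has 0 states.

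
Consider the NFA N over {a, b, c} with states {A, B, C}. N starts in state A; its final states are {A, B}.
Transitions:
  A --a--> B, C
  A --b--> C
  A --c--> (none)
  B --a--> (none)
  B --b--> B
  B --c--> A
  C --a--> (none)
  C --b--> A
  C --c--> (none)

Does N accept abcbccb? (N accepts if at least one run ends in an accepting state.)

Start: {A}
read a: {B, C}
read b: {A, B}
read c: {A}
read b: {C}
read c: {}
The reachable set is empty and stays empty for the remaining 2 symbols.
Reachable ∩ accepting = {} — empty.

rejected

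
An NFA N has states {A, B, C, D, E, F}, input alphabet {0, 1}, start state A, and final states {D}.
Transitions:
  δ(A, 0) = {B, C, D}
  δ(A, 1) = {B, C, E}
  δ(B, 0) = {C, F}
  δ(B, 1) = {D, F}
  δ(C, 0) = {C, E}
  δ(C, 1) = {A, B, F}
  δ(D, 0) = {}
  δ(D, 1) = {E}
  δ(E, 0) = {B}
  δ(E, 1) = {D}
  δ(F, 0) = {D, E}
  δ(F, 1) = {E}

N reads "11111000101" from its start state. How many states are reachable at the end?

5

Start: {A}
read 1: {B, C, E}
read 1: {A, B, D, F}
read 1: {B, C, D, E, F}
read 1: {A, B, D, E, F}
read 1: {B, C, D, E, F}
read 0: {B, C, D, E, F}
read 0: {B, C, D, E, F}
read 0: {B, C, D, E, F}
read 1: {A, B, D, E, F}
read 0: {B, C, D, E, F}
read 1: {A, B, D, E, F}
Final reachable set {A, B, D, E, F} has 5 states.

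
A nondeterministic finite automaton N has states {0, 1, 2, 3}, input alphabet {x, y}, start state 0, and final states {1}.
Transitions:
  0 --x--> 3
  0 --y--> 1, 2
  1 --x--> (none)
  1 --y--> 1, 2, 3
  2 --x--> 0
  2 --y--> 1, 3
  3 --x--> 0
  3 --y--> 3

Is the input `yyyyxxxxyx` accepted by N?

rejected

Start: {0}
read y: {1, 2}
read y: {1, 2, 3}
read y: {1, 2, 3}
read y: {1, 2, 3}
read x: {0}
read x: {3}
read x: {0}
read x: {3}
read y: {3}
read x: {0}
Reachable ∩ accepting = {} — empty.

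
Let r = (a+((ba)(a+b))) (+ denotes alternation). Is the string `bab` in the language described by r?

yes

The right alternative ((ba)(a+b)) matches bab.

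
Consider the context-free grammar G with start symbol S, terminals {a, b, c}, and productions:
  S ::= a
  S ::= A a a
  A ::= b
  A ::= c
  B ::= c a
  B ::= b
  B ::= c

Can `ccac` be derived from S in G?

no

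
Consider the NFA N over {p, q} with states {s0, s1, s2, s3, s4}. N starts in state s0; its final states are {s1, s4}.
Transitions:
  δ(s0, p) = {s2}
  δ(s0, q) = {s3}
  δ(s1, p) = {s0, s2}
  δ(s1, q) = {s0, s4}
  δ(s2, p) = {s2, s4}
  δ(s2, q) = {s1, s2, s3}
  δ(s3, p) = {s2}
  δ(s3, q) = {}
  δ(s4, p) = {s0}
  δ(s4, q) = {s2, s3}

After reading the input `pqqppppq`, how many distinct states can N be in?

Start: {s0}
read p: {s2}
read q: {s1, s2, s3}
read q: {s0, s1, s2, s3, s4}
read p: {s0, s2, s4}
read p: {s0, s2, s4}
read p: {s0, s2, s4}
read p: {s0, s2, s4}
read q: {s1, s2, s3}
Final reachable set {s1, s2, s3} has 3 states.

3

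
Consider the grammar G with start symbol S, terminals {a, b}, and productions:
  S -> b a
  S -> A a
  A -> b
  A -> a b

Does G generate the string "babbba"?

no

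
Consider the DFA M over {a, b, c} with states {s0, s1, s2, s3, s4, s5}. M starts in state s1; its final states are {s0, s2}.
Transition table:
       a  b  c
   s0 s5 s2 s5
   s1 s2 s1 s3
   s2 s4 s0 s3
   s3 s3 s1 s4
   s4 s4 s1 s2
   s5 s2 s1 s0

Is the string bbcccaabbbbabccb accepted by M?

accepted

s1 --b--> s1
s1 --b--> s1
s1 --c--> s3
s3 --c--> s4
s4 --c--> s2
s2 --a--> s4
s4 --a--> s4
s4 --b--> s1
s1 --b--> s1
s1 --b--> s1
s1 --b--> s1
s1 --a--> s2
s2 --b--> s0
s0 --c--> s5
s5 --c--> s0
s0 --b--> s2
End in state s2, which is an accepting state.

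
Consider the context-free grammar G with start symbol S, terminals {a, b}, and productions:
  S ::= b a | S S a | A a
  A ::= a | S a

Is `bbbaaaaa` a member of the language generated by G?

no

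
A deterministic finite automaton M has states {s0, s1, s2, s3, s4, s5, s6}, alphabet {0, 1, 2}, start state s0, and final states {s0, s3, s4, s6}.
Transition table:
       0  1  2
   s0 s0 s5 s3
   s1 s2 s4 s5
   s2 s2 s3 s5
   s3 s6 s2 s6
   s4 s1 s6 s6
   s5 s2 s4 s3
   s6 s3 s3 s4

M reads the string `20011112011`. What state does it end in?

s3

s0 --2--> s3
s3 --0--> s6
s6 --0--> s3
s3 --1--> s2
s2 --1--> s3
s3 --1--> s2
s2 --1--> s3
s3 --2--> s6
s6 --0--> s3
s3 --1--> s2
s2 --1--> s3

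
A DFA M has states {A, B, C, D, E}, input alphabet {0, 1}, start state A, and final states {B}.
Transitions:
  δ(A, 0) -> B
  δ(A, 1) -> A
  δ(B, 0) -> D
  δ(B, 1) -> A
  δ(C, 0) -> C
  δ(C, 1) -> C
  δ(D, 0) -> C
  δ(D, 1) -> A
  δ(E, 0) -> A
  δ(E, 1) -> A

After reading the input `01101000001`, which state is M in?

C

A --0--> B
B --1--> A
A --1--> A
A --0--> B
B --1--> A
A --0--> B
B --0--> D
D --0--> C
C --0--> C
C --0--> C
C --1--> C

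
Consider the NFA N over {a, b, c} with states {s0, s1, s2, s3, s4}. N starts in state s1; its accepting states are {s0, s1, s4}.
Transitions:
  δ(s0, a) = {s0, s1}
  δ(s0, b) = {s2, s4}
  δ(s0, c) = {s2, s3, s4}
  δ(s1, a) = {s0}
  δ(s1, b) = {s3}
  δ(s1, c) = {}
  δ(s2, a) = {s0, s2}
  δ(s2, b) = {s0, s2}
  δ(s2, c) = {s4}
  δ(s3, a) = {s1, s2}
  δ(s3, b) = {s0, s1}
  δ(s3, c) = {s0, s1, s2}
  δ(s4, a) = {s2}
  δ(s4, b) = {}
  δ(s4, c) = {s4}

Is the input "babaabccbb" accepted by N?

accepted

Start: {s1}
read b: {s3}
read a: {s1, s2}
read b: {s0, s2, s3}
read a: {s0, s1, s2}
read a: {s0, s1, s2}
read b: {s0, s2, s3, s4}
read c: {s0, s1, s2, s3, s4}
read c: {s0, s1, s2, s3, s4}
read b: {s0, s1, s2, s3, s4}
read b: {s0, s1, s2, s3, s4}
Reachable ∩ accepting = {s0, s1, s4} — nonempty.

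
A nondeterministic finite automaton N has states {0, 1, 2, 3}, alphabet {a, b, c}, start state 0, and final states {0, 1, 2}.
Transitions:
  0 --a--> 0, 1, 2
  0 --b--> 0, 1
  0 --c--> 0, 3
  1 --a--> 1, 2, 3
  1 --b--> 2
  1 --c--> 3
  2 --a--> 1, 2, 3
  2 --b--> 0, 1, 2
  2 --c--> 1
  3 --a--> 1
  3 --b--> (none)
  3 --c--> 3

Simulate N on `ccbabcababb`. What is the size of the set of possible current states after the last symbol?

3

Start: {0}
read c: {0, 3}
read c: {0, 3}
read b: {0, 1}
read a: {0, 1, 2, 3}
read b: {0, 1, 2}
read c: {0, 1, 3}
read a: {0, 1, 2, 3}
read b: {0, 1, 2}
read a: {0, 1, 2, 3}
read b: {0, 1, 2}
read b: {0, 1, 2}
Final reachable set {0, 1, 2} has 3 states.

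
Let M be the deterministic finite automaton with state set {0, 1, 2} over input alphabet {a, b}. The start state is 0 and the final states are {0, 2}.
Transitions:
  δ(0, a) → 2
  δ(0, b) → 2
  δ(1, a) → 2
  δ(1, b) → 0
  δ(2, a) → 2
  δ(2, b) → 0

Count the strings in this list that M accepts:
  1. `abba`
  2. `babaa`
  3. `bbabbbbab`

3

`abba`: accepted
`babaa`: accepted
`bbabbbbab`: accepted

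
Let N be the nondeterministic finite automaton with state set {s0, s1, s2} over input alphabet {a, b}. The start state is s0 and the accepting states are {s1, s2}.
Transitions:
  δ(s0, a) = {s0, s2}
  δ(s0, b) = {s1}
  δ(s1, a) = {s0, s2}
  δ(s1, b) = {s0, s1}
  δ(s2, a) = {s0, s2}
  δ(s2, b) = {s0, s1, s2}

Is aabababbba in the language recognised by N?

accepted

Start: {s0}
read a: {s0, s2}
read a: {s0, s2}
read b: {s0, s1, s2}
read a: {s0, s2}
read b: {s0, s1, s2}
read a: {s0, s2}
read b: {s0, s1, s2}
read b: {s0, s1, s2}
read b: {s0, s1, s2}
read a: {s0, s2}
Reachable ∩ accepting = {s2} — nonempty.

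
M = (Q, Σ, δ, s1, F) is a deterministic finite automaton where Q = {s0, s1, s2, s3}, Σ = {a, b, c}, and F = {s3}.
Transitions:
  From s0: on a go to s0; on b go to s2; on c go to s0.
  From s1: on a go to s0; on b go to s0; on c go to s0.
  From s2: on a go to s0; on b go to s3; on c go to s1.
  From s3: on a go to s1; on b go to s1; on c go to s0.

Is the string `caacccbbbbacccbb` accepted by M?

accepted

s1 --c--> s0
s0 --a--> s0
s0 --a--> s0
s0 --c--> s0
s0 --c--> s0
s0 --c--> s0
s0 --b--> s2
s2 --b--> s3
s3 --b--> s1
s1 --b--> s0
s0 --a--> s0
s0 --c--> s0
s0 --c--> s0
s0 --c--> s0
s0 --b--> s2
s2 --b--> s3
End in state s3, which is an accepting state.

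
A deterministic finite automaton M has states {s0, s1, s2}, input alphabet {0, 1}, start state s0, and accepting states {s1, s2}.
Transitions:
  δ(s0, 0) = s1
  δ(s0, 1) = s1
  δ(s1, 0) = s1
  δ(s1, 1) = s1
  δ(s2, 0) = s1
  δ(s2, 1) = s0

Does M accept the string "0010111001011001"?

accepted

s0 --0--> s1
s1 --0--> s1
s1 --1--> s1
s1 --0--> s1
s1 --1--> s1
s1 --1--> s1
s1 --1--> s1
s1 --0--> s1
s1 --0--> s1
s1 --1--> s1
s1 --0--> s1
s1 --1--> s1
s1 --1--> s1
s1 --0--> s1
s1 --0--> s1
s1 --1--> s1
End in state s1, which is an accepting state.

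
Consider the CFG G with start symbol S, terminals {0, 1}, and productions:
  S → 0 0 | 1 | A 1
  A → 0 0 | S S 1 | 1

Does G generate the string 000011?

yes

S ⇒ A1 ⇒ SS11 ⇒ 00S11 ⇒ 000011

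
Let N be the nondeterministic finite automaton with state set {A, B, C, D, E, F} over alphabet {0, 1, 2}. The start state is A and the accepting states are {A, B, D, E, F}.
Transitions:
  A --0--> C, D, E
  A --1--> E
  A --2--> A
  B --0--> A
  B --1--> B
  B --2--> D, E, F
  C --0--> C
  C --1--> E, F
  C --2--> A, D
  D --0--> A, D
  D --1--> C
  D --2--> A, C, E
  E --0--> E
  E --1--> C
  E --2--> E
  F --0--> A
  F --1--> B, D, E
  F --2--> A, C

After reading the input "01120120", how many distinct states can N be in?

Start: {A}
read 0: {C, D, E}
read 1: {C, E, F}
read 1: {B, C, D, E, F}
read 2: {A, C, D, E, F}
read 0: {A, C, D, E}
read 1: {C, E, F}
read 2: {A, C, D, E}
read 0: {A, C, D, E}
Final reachable set {A, C, D, E} has 4 states.

4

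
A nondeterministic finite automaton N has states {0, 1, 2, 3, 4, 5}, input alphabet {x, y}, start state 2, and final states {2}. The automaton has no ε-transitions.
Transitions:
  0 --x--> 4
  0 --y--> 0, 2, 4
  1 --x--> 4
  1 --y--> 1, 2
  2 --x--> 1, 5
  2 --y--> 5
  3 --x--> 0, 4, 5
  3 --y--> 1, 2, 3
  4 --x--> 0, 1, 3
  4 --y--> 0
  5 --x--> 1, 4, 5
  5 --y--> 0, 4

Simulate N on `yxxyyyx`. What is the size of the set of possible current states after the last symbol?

5

Start: {2}
read y: {5}
read x: {1, 4, 5}
read x: {0, 1, 3, 4, 5}
read y: {0, 1, 2, 3, 4}
read y: {0, 1, 2, 3, 4, 5}
read y: {0, 1, 2, 3, 4, 5}
read x: {0, 1, 3, 4, 5}
Final reachable set {0, 1, 3, 4, 5} has 5 states.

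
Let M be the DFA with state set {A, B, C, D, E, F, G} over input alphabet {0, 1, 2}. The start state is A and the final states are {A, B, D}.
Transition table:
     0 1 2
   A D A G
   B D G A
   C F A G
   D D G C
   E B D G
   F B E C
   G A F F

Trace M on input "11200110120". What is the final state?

B

A --1--> A
A --1--> A
A --2--> G
G --0--> A
A --0--> D
D --1--> G
G --1--> F
F --0--> B
B --1--> G
G --2--> F
F --0--> B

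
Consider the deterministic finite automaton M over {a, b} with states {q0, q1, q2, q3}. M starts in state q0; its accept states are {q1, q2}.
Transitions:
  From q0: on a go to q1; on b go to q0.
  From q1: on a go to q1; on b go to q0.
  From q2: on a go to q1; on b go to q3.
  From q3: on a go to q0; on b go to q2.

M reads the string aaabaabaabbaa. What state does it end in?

q1

q0 --a--> q1
q1 --a--> q1
q1 --a--> q1
q1 --b--> q0
q0 --a--> q1
q1 --a--> q1
q1 --b--> q0
q0 --a--> q1
q1 --a--> q1
q1 --b--> q0
q0 --b--> q0
q0 --a--> q1
q1 --a--> q1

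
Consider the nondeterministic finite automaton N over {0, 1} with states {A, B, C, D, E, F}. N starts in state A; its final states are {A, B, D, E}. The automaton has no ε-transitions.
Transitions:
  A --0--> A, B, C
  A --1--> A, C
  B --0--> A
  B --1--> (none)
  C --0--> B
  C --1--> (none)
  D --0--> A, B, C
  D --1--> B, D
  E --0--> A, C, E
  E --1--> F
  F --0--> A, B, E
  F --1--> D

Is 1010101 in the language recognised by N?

accepted

Start: {A}
read 1: {A, C}
read 0: {A, B, C}
read 1: {A, C}
read 0: {A, B, C}
read 1: {A, C}
read 0: {A, B, C}
read 1: {A, C}
Reachable ∩ accepting = {A} — nonempty.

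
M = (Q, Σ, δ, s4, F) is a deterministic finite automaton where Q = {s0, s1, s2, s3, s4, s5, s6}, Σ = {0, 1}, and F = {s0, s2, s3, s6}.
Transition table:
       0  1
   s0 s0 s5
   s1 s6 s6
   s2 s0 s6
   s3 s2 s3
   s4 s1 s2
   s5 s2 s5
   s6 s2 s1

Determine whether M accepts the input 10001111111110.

s4 --1--> s2
s2 --0--> s0
s0 --0--> s0
s0 --0--> s0
s0 --1--> s5
s5 --1--> s5
s5 --1--> s5
s5 --1--> s5
s5 --1--> s5
s5 --1--> s5
s5 --1--> s5
s5 --1--> s5
s5 --1--> s5
s5 --0--> s2
End in state s2, which is an accepting state.

accepted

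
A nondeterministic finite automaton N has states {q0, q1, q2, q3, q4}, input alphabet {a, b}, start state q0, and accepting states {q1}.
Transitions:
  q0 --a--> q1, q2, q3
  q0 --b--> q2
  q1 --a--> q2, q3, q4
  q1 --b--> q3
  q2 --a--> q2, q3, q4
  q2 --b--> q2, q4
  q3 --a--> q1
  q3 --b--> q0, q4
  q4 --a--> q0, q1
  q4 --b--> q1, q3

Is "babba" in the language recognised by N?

accepted

Start: {q0}
read b: {q2}
read a: {q2, q3, q4}
read b: {q0, q1, q2, q3, q4}
read b: {q0, q1, q2, q3, q4}
read a: {q0, q1, q2, q3, q4}
Reachable ∩ accepting = {q1} — nonempty.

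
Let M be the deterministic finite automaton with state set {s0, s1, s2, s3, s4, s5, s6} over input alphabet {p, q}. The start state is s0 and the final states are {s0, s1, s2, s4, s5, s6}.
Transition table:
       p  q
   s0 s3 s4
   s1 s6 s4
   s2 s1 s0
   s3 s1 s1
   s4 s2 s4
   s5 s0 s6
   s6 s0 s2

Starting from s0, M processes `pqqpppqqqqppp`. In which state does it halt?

s0 --p--> s3
s3 --q--> s1
s1 --q--> s4
s4 --p--> s2
s2 --p--> s1
s1 --p--> s6
s6 --q--> s2
s2 --q--> s0
s0 --q--> s4
s4 --q--> s4
s4 --p--> s2
s2 --p--> s1
s1 --p--> s6

s6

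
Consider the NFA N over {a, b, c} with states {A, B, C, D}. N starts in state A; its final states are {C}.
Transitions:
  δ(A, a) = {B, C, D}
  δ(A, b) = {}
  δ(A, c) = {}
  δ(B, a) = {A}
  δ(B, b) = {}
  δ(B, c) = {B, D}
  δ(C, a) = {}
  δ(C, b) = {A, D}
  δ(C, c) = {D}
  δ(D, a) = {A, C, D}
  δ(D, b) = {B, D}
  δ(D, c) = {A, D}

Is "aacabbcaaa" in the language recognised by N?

accepted

Start: {A}
read a: {B, C, D}
read a: {A, C, D}
read c: {A, D}
read a: {A, B, C, D}
read b: {A, B, D}
read b: {B, D}
read c: {A, B, D}
read a: {A, B, C, D}
read a: {A, B, C, D}
read a: {A, B, C, D}
Reachable ∩ accepting = {C} — nonempty.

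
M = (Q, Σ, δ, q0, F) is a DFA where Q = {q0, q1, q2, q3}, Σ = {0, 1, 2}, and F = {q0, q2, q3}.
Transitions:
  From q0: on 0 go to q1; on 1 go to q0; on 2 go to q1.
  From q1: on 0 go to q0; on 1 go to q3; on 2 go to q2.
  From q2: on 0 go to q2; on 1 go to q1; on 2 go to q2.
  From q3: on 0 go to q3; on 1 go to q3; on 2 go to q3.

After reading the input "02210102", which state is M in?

q0 --0--> q1
q1 --2--> q2
q2 --2--> q2
q2 --1--> q1
q1 --0--> q0
q0 --1--> q0
q0 --0--> q1
q1 --2--> q2

q2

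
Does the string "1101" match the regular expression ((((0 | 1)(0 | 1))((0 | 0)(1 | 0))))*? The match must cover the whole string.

yes

Split into 1 piece 1101; each matches (((0|1)(0|1))((0|0)(1|0))).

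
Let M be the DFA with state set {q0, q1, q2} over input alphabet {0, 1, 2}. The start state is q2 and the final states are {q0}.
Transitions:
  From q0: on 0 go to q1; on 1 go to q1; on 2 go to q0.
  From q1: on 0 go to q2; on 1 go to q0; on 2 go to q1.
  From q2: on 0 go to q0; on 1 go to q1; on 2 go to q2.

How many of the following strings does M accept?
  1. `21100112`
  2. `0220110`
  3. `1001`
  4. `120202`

2

`21100112`: accepted
`0220110`: rejected
`1001`: rejected
`120202`: accepted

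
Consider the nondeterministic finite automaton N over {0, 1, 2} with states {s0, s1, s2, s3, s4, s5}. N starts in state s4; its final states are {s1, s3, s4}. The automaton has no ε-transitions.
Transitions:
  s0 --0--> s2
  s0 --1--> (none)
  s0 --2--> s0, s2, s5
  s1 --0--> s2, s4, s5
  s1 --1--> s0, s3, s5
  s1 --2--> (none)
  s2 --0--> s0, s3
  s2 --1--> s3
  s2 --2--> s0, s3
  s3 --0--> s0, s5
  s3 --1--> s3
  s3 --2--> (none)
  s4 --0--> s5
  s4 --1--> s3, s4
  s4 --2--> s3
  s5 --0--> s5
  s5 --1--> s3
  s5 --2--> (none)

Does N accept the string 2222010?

rejected

Start: {s4}
read 2: {s3}
read 2: {}
The reachable set is empty and stays empty for the remaining 5 symbols.
Reachable ∩ accepting = {} — empty.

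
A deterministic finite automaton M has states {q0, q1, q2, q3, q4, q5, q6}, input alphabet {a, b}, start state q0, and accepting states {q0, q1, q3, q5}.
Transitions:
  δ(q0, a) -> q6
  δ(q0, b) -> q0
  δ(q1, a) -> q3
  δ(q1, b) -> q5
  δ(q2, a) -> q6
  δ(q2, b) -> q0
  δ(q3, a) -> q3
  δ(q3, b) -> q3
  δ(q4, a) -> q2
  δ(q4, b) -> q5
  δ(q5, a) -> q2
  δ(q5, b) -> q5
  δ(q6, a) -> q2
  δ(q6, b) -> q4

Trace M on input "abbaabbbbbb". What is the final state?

q0 --a--> q6
q6 --b--> q4
q4 --b--> q5
q5 --a--> q2
q2 --a--> q6
q6 --b--> q4
q4 --b--> q5
q5 --b--> q5
q5 --b--> q5
q5 --b--> q5
q5 --b--> q5

q5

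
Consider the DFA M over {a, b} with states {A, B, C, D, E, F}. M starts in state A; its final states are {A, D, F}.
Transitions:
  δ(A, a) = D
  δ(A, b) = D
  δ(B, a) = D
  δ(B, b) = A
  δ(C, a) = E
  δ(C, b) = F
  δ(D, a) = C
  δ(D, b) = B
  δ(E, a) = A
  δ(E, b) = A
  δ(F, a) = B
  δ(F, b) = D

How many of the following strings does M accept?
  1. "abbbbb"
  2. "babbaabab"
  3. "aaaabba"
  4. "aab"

"abbbbb": accepted
"babbaabab": rejected
"aaaabba": accepted
"aab": accepted

3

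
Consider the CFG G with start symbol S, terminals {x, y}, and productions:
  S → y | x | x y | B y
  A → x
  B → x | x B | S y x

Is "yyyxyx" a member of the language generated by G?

no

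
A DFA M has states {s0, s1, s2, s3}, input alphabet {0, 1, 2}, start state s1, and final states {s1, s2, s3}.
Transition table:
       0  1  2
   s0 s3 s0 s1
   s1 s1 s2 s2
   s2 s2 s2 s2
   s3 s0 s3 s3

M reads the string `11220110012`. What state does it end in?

s1 --1--> s2
s2 --1--> s2
s2 --2--> s2
s2 --2--> s2
s2 --0--> s2
s2 --1--> s2
s2 --1--> s2
s2 --0--> s2
s2 --0--> s2
s2 --1--> s2
s2 --2--> s2

s2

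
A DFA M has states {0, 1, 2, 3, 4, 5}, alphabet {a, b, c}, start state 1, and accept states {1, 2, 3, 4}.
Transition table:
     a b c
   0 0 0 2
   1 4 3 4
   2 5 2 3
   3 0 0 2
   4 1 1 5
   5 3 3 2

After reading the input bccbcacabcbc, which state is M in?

1 --b--> 3
3 --c--> 2
2 --c--> 3
3 --b--> 0
0 --c--> 2
2 --a--> 5
5 --c--> 2
2 --a--> 5
5 --b--> 3
3 --c--> 2
2 --b--> 2
2 --c--> 3

3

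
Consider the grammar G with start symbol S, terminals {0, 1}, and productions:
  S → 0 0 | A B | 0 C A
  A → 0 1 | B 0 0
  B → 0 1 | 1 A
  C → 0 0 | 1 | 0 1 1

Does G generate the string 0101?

yes

S ⇒ AB ⇒ 01B ⇒ 0101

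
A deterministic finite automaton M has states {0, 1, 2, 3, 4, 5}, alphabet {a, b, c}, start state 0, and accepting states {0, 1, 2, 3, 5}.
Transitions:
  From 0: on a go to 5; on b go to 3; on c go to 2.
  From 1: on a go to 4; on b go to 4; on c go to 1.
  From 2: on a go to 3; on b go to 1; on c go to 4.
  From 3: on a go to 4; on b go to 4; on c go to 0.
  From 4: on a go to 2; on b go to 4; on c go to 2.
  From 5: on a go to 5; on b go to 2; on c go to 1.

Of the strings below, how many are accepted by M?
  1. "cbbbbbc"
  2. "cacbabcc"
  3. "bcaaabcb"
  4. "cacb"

"cbbbbbc": accepted
"cacbabcc": rejected
"bcaaabcb": rejected
"cacb": accepted

2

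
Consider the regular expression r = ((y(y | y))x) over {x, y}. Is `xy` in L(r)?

no

No split of xy into u·v has (y(y|y)) matching u and x matching v.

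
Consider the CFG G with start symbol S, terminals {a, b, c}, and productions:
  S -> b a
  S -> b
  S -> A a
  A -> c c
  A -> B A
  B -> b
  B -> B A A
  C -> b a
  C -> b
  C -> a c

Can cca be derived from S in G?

S ⇒ Aa ⇒ cca

yes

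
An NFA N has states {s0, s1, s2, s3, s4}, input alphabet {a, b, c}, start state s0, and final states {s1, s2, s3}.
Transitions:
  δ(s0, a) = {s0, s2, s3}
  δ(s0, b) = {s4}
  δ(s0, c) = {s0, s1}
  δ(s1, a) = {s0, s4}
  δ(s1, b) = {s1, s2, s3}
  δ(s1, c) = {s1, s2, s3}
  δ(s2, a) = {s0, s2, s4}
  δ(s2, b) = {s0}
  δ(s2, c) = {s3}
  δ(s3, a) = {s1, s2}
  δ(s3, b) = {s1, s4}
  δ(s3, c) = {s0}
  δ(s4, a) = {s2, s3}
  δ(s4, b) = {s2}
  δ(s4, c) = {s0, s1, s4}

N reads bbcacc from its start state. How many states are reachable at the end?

Start: {s0}
read b: {s4}
read b: {s2}
read c: {s3}
read a: {s1, s2}
read c: {s1, s2, s3}
read c: {s0, s1, s2, s3}
Final reachable set {s0, s1, s2, s3} has 4 states.

4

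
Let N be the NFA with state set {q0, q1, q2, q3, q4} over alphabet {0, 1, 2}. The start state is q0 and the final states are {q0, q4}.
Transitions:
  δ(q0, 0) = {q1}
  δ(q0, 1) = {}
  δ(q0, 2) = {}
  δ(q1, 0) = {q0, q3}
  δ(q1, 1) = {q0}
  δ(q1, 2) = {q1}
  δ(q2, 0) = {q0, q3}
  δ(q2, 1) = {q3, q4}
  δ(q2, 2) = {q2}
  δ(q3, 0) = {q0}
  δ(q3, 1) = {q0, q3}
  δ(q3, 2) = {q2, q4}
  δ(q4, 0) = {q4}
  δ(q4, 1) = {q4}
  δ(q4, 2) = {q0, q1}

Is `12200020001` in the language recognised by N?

Start: {q0}
read 1: {}
The reachable set is empty and stays empty for the remaining 10 symbols.
Reachable ∩ accepting = {} — empty.

rejected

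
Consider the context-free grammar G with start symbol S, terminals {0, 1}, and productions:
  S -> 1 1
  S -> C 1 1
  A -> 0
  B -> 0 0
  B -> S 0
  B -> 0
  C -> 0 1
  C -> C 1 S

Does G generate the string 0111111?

S ⇒ C11 ⇒ C1S11 ⇒ 011S11 ⇒ 0111111

yes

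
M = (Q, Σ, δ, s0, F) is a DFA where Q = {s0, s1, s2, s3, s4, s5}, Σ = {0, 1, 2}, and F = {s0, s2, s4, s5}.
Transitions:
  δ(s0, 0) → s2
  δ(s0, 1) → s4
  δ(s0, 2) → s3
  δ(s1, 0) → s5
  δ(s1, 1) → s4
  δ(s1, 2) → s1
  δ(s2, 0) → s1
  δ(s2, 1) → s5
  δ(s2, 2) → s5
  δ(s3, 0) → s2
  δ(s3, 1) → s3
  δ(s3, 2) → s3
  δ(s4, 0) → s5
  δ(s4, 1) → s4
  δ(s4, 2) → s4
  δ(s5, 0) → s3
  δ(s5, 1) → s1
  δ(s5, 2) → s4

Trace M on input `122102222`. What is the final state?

s0 --1--> s4
s4 --2--> s4
s4 --2--> s4
s4 --1--> s4
s4 --0--> s5
s5 --2--> s4
s4 --2--> s4
s4 --2--> s4
s4 --2--> s4

s4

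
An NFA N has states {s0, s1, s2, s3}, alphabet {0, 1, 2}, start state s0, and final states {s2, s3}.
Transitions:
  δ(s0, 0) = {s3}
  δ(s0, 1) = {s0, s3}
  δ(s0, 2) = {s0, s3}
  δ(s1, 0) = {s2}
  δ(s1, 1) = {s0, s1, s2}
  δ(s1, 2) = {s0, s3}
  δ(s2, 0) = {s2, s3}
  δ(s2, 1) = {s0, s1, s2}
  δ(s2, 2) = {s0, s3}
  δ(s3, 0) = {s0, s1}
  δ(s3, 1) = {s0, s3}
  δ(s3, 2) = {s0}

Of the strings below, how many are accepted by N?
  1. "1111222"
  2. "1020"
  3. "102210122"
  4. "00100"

4

"1111222": accepted
"1020": accepted
"102210122": accepted
"00100": accepted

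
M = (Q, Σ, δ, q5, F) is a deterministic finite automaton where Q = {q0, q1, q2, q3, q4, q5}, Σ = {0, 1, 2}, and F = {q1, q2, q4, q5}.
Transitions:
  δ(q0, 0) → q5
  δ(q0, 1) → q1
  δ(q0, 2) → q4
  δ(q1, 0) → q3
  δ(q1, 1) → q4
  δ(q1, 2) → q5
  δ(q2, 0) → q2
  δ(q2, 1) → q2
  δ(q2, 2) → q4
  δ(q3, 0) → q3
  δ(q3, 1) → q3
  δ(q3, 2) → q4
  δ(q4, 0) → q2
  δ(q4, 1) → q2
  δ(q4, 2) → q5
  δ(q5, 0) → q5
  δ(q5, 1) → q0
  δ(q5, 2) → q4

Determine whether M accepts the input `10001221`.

rejected

q5 --1--> q0
q0 --0--> q5
q5 --0--> q5
q5 --0--> q5
q5 --1--> q0
q0 --2--> q4
q4 --2--> q5
q5 --1--> q0
End in state q0, which is not an accepting state.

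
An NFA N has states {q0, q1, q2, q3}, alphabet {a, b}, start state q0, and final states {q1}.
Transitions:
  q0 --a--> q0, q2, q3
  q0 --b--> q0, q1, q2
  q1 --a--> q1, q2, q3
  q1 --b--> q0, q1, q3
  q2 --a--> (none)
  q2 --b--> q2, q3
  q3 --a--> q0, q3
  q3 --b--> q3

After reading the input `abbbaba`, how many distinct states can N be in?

Start: {q0}
read a: {q0, q2, q3}
read b: {q0, q1, q2, q3}
read b: {q0, q1, q2, q3}
read b: {q0, q1, q2, q3}
read a: {q0, q1, q2, q3}
read b: {q0, q1, q2, q3}
read a: {q0, q1, q2, q3}
Final reachable set {q0, q1, q2, q3} has 4 states.

4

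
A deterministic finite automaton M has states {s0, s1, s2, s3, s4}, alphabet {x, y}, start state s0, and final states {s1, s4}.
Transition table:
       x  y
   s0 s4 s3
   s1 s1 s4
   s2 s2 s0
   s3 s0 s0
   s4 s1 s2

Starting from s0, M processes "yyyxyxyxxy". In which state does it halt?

s0 --y--> s3
s3 --y--> s0
s0 --y--> s3
s3 --x--> s0
s0 --y--> s3
s3 --x--> s0
s0 --y--> s3
s3 --x--> s0
s0 --x--> s4
s4 --y--> s2

s2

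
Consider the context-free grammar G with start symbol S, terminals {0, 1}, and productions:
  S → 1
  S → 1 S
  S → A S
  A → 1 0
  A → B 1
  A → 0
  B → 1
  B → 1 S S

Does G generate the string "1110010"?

no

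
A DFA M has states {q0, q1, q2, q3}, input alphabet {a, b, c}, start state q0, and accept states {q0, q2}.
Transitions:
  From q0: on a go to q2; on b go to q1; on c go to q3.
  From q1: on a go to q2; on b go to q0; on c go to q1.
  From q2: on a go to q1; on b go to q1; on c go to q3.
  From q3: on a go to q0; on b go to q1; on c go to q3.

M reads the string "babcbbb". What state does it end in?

q0

q0 --b--> q1
q1 --a--> q2
q2 --b--> q1
q1 --c--> q1
q1 --b--> q0
q0 --b--> q1
q1 --b--> q0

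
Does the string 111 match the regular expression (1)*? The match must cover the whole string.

Split into 3 pieces 1 · 1 · 1; each matches 1.

yes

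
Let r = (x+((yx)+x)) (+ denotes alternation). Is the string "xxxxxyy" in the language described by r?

no

Neither x nor ((yx)+x) matches xxxxxyy.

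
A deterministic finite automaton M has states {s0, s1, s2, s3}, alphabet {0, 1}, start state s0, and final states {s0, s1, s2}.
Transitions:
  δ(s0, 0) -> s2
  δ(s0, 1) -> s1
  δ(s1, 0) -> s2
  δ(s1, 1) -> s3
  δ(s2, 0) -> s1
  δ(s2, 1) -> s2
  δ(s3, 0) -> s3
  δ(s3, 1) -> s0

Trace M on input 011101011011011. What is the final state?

s0 --0--> s2
s2 --1--> s2
s2 --1--> s2
s2 --1--> s2
s2 --0--> s1
s1 --1--> s3
s3 --0--> s3
s3 --1--> s0
s0 --1--> s1
s1 --0--> s2
s2 --1--> s2
s2 --1--> s2
s2 --0--> s1
s1 --1--> s3
s3 --1--> s0

s0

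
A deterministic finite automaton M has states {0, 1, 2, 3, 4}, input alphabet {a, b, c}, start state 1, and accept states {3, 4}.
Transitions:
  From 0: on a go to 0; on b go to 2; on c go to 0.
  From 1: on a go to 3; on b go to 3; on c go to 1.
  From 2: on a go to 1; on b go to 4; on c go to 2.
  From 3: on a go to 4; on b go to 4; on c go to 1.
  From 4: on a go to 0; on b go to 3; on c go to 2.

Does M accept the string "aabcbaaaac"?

rejected

1 --a--> 3
3 --a--> 4
4 --b--> 3
3 --c--> 1
1 --b--> 3
3 --a--> 4
4 --a--> 0
0 --a--> 0
0 --a--> 0
0 --c--> 0
End in state 0, which is not an accepting state.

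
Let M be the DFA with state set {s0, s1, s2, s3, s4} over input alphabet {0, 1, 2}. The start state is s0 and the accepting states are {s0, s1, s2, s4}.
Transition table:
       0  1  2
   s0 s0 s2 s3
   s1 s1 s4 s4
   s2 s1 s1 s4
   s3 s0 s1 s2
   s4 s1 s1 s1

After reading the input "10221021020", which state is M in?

s1

s0 --1--> s2
s2 --0--> s1
s1 --2--> s4
s4 --2--> s1
s1 --1--> s4
s4 --0--> s1
s1 --2--> s4
s4 --1--> s1
s1 --0--> s1
s1 --2--> s4
s4 --0--> s1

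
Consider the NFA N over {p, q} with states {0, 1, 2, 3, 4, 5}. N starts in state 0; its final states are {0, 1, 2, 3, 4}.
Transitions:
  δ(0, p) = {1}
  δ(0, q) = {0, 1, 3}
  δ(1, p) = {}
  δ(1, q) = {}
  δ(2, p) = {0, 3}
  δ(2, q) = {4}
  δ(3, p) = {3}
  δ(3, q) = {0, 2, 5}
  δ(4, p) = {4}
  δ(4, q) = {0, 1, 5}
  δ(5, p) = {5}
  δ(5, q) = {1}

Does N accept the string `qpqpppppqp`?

accepted

Start: {0}
read q: {0, 1, 3}
read p: {1, 3}
read q: {0, 2, 5}
read p: {0, 1, 3, 5}
read p: {1, 3, 5}
read p: {3, 5}
read p: {3, 5}
read p: {3, 5}
read q: {0, 1, 2, 5}
read p: {0, 1, 3, 5}
Reachable ∩ accepting = {0, 1, 3} — nonempty.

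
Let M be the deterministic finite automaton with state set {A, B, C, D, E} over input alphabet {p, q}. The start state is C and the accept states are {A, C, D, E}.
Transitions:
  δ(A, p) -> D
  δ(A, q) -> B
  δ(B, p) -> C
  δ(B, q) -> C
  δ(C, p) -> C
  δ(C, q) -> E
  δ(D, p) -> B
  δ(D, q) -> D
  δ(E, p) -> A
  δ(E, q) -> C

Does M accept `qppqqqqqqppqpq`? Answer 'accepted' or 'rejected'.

rejected

C --q--> E
E --p--> A
A --p--> D
D --q--> D
D --q--> D
D --q--> D
D --q--> D
D --q--> D
D --q--> D
D --p--> B
B --p--> C
C --q--> E
E --p--> A
A --q--> B
End in state B, which is not an accepting state.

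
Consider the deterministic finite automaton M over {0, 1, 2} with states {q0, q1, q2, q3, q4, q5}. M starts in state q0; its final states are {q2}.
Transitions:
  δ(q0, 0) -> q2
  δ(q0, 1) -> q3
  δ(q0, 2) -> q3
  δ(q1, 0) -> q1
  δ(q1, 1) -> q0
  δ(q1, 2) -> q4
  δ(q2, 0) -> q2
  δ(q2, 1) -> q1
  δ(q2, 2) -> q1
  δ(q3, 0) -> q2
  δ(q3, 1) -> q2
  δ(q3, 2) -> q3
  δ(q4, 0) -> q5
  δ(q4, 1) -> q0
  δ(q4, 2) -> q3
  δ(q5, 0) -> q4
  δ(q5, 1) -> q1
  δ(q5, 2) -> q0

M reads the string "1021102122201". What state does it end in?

q0 --1--> q3
q3 --0--> q2
q2 --2--> q1
q1 --1--> q0
q0 --1--> q3
q3 --0--> q2
q2 --2--> q1
q1 --1--> q0
q0 --2--> q3
q3 --2--> q3
q3 --2--> q3
q3 --0--> q2
q2 --1--> q1

q1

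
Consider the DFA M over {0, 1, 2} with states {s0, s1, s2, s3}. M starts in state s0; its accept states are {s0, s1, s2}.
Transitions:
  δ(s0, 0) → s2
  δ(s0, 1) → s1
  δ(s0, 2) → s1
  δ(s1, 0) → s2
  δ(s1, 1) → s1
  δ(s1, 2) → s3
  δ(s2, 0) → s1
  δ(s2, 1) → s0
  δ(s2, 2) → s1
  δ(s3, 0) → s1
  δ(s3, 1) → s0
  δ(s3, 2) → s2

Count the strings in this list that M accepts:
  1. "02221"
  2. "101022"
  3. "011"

2

"02221": accepted
"101022": rejected
"011": accepted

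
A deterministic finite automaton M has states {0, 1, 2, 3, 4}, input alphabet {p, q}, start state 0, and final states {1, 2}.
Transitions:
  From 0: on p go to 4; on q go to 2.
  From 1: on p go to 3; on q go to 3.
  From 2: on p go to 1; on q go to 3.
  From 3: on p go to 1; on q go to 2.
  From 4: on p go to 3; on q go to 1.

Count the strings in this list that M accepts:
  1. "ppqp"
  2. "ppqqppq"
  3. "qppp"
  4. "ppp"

4

"ppqp": accepted
"ppqqppq": accepted
"qppp": accepted
"ppp": accepted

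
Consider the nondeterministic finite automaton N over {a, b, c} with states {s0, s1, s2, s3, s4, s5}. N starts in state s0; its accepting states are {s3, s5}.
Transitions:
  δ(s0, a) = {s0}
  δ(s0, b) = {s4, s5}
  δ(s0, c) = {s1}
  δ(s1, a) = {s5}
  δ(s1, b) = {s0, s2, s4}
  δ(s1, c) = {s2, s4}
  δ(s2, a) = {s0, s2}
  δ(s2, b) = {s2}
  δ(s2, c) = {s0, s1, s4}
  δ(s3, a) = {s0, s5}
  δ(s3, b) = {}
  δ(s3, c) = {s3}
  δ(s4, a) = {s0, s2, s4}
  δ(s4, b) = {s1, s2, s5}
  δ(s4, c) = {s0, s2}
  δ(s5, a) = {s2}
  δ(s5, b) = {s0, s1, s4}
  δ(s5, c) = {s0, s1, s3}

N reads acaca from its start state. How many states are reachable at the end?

Start: {s0}
read a: {s0}
read c: {s1}
read a: {s5}
read c: {s0, s1, s3}
read a: {s0, s5}
Final reachable set {s0, s5} has 2 states.

2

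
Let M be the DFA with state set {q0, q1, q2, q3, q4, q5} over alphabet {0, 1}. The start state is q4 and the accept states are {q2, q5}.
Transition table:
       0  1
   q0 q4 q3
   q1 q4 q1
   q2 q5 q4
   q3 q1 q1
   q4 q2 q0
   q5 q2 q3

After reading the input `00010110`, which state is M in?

q4

q4 --0--> q2
q2 --0--> q5
q5 --0--> q2
q2 --1--> q4
q4 --0--> q2
q2 --1--> q4
q4 --1--> q0
q0 --0--> q4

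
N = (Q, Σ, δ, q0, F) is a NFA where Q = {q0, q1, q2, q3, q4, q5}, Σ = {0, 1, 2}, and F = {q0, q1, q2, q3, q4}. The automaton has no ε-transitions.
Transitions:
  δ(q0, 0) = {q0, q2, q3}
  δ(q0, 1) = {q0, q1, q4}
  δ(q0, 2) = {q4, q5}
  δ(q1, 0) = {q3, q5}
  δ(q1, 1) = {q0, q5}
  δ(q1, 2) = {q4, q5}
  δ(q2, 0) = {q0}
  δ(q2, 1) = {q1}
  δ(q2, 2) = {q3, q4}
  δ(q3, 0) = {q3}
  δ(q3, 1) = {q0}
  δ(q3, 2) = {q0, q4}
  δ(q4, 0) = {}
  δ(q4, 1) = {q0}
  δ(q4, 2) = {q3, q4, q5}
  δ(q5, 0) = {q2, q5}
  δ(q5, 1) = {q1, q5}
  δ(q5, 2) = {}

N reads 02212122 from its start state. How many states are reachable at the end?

3

Start: {q0}
read 0: {q0, q2, q3}
read 2: {q0, q3, q4, q5}
read 2: {q0, q3, q4, q5}
read 1: {q0, q1, q4, q5}
read 2: {q3, q4, q5}
read 1: {q0, q1, q5}
read 2: {q4, q5}
read 2: {q3, q4, q5}
Final reachable set {q3, q4, q5} has 3 states.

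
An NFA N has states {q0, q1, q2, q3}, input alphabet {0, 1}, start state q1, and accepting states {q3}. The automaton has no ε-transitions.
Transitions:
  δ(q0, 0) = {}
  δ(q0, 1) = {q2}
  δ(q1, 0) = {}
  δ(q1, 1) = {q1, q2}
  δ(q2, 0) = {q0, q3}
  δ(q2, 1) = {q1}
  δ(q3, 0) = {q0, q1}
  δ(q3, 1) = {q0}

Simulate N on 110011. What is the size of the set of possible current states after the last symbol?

Start: {q1}
read 1: {q1, q2}
read 1: {q1, q2}
read 0: {q0, q3}
read 0: {q0, q1}
read 1: {q1, q2}
read 1: {q1, q2}
Final reachable set {q1, q2} has 2 states.

2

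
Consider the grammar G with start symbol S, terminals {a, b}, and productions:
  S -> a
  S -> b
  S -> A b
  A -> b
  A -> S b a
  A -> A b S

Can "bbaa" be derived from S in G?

no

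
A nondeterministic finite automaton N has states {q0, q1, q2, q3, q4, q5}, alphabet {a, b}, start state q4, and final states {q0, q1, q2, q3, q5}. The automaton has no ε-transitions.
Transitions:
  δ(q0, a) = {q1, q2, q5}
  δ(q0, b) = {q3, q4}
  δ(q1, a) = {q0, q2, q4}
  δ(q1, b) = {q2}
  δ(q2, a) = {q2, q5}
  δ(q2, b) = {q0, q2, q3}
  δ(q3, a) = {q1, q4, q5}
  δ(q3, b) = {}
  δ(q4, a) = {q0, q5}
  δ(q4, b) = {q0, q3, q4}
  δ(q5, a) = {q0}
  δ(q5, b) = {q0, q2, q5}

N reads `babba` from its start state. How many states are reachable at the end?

5

Start: {q4}
read b: {q0, q3, q4}
read a: {q0, q1, q2, q4, q5}
read b: {q0, q2, q3, q4, q5}
read b: {q0, q2, q3, q4, q5}
read a: {q0, q1, q2, q4, q5}
Final reachable set {q0, q1, q2, q4, q5} has 5 states.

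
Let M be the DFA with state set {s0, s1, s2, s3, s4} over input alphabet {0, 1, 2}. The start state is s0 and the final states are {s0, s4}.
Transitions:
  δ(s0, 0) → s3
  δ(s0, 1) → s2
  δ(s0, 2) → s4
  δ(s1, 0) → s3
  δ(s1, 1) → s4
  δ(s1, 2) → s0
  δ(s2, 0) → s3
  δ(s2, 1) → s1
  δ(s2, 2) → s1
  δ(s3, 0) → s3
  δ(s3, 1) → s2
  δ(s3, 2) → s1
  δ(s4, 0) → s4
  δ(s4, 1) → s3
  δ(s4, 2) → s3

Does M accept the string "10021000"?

accepted

s0 --1--> s2
s2 --0--> s3
s3 --0--> s3
s3 --2--> s1
s1 --1--> s4
s4 --0--> s4
s4 --0--> s4
s4 --0--> s4
End in state s4, which is an accepting state.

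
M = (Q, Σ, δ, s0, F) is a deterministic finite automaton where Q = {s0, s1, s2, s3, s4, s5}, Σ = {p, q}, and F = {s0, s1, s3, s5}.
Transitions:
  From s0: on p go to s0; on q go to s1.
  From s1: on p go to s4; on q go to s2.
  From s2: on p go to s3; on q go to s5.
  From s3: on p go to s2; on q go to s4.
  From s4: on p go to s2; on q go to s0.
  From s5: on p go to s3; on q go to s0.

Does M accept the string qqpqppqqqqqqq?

accepted

s0 --q--> s1
s1 --q--> s2
s2 --p--> s3
s3 --q--> s4
s4 --p--> s2
s2 --p--> s3
s3 --q--> s4
s4 --q--> s0
s0 --q--> s1
s1 --q--> s2
s2 --q--> s5
s5 --q--> s0
s0 --q--> s1
End in state s1, which is an accepting state.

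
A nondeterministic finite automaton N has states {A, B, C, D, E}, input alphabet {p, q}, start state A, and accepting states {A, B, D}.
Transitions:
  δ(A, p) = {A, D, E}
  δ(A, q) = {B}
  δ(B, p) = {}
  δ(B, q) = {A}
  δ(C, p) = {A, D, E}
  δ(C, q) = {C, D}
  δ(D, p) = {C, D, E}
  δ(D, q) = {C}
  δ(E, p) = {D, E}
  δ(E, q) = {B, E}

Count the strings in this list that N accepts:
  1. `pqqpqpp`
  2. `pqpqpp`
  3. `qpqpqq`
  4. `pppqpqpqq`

`pqqpqpp`: accepted
`pqpqpp`: accepted
`qpqpqq`: rejected
`pppqpqpqq`: accepted

3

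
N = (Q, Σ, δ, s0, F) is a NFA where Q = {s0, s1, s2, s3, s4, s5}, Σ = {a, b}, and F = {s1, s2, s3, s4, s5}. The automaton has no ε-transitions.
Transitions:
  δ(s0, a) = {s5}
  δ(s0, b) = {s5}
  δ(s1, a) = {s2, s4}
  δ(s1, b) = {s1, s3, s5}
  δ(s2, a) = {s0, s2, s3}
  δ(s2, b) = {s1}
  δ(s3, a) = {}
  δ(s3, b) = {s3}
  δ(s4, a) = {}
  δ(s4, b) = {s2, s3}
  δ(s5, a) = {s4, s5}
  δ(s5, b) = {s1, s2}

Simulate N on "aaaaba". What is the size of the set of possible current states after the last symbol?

4

Start: {s0}
read a: {s5}
read a: {s4, s5}
read a: {s4, s5}
read a: {s4, s5}
read b: {s1, s2, s3}
read a: {s0, s2, s3, s4}
Final reachable set {s0, s2, s3, s4} has 4 states.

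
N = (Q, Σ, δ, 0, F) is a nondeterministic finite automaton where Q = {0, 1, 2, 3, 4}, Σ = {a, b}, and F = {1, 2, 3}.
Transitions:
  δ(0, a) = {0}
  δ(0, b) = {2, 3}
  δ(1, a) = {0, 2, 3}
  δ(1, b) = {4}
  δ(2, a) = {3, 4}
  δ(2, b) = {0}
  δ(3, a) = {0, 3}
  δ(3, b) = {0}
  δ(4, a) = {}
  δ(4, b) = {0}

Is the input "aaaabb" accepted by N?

Start: {0}
read a: {0}
read a: {0}
read a: {0}
read a: {0}
read b: {2, 3}
read b: {0}
Reachable ∩ accepting = {} — empty.

rejected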